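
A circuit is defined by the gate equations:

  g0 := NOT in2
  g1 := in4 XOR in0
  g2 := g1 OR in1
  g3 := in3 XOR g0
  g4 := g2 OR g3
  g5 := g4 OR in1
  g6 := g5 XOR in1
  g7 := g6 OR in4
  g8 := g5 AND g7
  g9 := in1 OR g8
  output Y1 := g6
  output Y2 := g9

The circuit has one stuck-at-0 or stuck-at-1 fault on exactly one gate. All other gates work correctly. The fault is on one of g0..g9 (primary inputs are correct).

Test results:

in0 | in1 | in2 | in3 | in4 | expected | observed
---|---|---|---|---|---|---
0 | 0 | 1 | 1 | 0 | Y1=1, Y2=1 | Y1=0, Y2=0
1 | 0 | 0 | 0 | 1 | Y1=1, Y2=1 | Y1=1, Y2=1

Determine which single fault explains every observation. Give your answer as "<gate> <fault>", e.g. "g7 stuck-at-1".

g0 stuck-at-1

Fault-free values for test 1 (in0=0, in1=0, in2=1, in3=1, in4=0): g0=0, g1=0, g2=0, g3=1, g4=1, g5=1, g6=1, g7=1, g8=1, g9=1, giving Y1=1, Y2=1. Observed Y1=0, Y2=0.
Test 1: faults giving observed Y1=0, Y2=0 are {g0 stuck-at-1, g3 stuck-at-0, g4 stuck-at-0, g5 stuck-at-0, g6 stuck-at-0}.
Test 2 (in0=1, in1=0, in2=0, in3=0, in4=1): fault-free g0=1, g1=0, g2=0, g3=1, g4=1, g5=1, g6=1, g7=1, g8=1, g9=1 → Y1=1, Y2=1; observed Y1=1, Y2=1. Eliminates g3 stuck-at-0, g4 stuck-at-0, g5 stuck-at-0, g6 stuck-at-0.
Only g0 stuck-at-1 is consistent with every test.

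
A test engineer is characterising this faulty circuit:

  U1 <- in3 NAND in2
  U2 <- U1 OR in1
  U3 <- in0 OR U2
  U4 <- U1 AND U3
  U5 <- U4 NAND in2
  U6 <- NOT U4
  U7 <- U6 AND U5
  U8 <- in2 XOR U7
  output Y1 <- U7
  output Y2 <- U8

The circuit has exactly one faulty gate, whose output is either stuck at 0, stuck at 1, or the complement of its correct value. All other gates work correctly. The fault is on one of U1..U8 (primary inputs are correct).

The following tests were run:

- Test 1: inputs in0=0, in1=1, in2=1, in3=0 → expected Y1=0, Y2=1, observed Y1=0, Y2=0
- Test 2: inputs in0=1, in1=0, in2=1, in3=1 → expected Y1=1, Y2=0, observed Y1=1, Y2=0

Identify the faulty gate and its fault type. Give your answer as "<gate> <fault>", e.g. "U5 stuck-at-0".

U8 stuck-at-0

Fault-free values for test 1 (in0=0, in1=1, in2=1, in3=0): U1=1, U2=1, U3=1, U4=1, U5=0, U6=0, U7=0, U8=1, giving Y1=0, Y2=1. Observed Y1=0, Y2=0.
Test 1: faults giving observed Y1=0, Y2=0 are {U8 stuck-at-0, U8 inverted output}.
Test 2 (in0=1, in1=0, in2=1, in3=1): fault-free U1=0, U2=0, U3=1, U4=0, U5=1, U6=1, U7=1, U8=0 → Y1=1, Y2=0; observed Y1=1, Y2=0. Eliminates U8 inverted output.
Only U8 stuck-at-0 is consistent with every test.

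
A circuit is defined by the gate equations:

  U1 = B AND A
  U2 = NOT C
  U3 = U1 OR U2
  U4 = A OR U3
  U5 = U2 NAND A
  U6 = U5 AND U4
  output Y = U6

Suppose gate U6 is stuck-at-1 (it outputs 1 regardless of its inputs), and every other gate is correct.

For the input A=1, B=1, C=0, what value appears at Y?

1

Propagate with U6 forced: U1=1, U2=1, U3=1, U4=1, U5=0, U6=1 [stuck-at-1].
So Y = 1. (Without the fault it would be 0.)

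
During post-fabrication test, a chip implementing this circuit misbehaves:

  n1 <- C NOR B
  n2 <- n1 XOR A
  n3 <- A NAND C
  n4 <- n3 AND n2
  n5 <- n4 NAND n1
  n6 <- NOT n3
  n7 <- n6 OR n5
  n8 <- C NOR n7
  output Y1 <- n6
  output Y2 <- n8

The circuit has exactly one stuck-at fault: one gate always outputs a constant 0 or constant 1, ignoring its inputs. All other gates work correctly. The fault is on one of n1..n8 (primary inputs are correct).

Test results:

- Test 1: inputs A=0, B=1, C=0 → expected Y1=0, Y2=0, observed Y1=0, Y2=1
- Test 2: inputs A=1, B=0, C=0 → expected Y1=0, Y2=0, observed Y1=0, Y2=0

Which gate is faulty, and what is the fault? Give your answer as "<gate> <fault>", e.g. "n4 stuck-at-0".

Fault-free values for test 1 (A=0, B=1, C=0): n1=0, n2=0, n3=1, n4=0, n5=1, n6=0, n7=1, n8=0, giving Y1=0, Y2=0. Observed Y1=0, Y2=1.
Test 1: faults giving observed Y1=0, Y2=1 are {n1 stuck-at-1, n5 stuck-at-0, n7 stuck-at-0, n8 stuck-at-1}.
Test 2 (A=1, B=0, C=0): fault-free n1=1, n2=0, n3=1, n4=0, n5=1, n6=0, n7=1, n8=0 → Y1=0, Y2=0; observed Y1=0, Y2=0. Eliminates n5 stuck-at-0, n7 stuck-at-0, n8 stuck-at-1.
Only n1 stuck-at-1 is consistent with every test.

n1 stuck-at-1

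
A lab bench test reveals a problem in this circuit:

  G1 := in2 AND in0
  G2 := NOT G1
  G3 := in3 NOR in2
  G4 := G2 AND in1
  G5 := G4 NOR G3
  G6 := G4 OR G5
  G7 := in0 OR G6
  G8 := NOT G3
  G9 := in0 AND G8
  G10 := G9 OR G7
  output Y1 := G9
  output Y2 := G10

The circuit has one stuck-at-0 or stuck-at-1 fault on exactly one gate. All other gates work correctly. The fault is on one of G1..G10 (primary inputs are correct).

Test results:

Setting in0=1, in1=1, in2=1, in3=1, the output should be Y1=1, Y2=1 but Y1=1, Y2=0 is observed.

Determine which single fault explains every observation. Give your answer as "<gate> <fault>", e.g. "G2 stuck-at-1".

G10 stuck-at-0

Fault-free values for test 1 (in0=1, in1=1, in2=1, in3=1): G1=1, G2=0, G3=0, G4=0, G5=1, G6=1, G7=1, G8=1, G9=1, G10=1, giving Y1=1, Y2=1. Observed Y1=1, Y2=0.
Test 1: faults giving observed Y1=1, Y2=0 are {G10 stuck-at-0}.
Only G10 stuck-at-0 is consistent with every test.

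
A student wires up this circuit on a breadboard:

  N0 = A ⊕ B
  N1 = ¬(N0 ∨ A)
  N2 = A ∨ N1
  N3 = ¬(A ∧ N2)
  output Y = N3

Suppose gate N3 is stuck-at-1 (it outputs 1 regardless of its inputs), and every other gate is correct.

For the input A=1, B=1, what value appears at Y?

1

Propagate with N3 forced: N0=0, N1=0, N2=1, N3=1 [stuck-at-1].
So Y = 1. (Without the fault it would be 0.)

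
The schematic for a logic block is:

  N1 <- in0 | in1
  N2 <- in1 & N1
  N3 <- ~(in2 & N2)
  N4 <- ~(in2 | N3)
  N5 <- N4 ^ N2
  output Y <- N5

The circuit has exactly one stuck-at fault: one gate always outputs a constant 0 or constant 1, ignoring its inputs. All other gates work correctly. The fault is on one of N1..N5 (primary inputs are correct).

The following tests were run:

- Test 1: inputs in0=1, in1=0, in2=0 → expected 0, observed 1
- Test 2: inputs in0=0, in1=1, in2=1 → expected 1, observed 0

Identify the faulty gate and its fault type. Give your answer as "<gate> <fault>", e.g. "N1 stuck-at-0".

N4 stuck-at-1

Fault-free values for test 1 (in0=1, in1=0, in2=0): N1=1, N2=0, N3=1, N4=0, N5=0, giving Y=0. Observed 1.
Test 1: faults giving observed 1 are {N2 stuck-at-1, N3 stuck-at-0, N4 stuck-at-1, N5 stuck-at-1}.
Test 2 (in0=0, in1=1, in2=1): fault-free N1=1, N2=1, N3=0, N4=0, N5=1 → 1; observed 0. Eliminates N2 stuck-at-1, N3 stuck-at-0, N5 stuck-at-1.
Only N4 stuck-at-1 is consistent with every test.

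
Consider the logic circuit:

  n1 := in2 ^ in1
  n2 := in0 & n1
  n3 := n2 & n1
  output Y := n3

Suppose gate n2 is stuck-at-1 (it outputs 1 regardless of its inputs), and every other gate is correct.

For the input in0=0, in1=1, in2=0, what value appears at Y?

Propagate with n2 forced: n1=1, n2=1 [stuck-at-1], n3=1.
So Y = 1. (Without the fault it would be 0.)

1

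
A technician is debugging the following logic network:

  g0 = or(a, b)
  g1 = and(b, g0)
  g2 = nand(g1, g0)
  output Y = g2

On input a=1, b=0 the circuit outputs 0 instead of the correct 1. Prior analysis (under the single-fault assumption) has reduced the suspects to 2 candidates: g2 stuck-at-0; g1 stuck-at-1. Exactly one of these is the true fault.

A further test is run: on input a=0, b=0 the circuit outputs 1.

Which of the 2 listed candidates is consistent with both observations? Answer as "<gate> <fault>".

Evaluate each candidate on input a=0, b=0:
  g2 stuck-at-0: g0=0, g1=0, g2=0 [stuck-at-0] → 0 — eliminated
  g1 stuck-at-1: g0=0, g1=1 [stuck-at-1], g2=1 → 1 — matches
Only g1 stuck-at-1 reproduces the observed 1.

g1 stuck-at-1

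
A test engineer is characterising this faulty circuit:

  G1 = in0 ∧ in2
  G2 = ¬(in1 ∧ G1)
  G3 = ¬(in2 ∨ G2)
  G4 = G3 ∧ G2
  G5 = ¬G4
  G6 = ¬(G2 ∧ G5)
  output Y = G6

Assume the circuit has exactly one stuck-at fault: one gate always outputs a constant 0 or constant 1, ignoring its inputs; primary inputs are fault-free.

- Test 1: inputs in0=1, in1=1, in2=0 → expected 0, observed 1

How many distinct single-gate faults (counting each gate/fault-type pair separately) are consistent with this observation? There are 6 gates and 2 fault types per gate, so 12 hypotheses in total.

Fault-free: G1=0, G2=1, G3=0, G4=0, G5=1, G6=0 → 0. Observed 1.
  G1 stuck-at-0: output 0 ✗
  G1 stuck-at-1: output 1 ✓
  G2 stuck-at-0: output 1 ✓
  G2 stuck-at-1: output 0 ✗
  G3 stuck-at-0: output 0 ✗
  G3 stuck-at-1: output 1 ✓
  G4 stuck-at-0: output 0 ✗
  G4 stuck-at-1: output 1 ✓
  G5 stuck-at-0: output 1 ✓
  G5 stuck-at-1: output 0 ✗
  G6 stuck-at-0: output 0 ✗
  G6 stuck-at-1: output 1 ✓
Consistent faults: {G1 stuck-at-1, G2 stuck-at-0, G3 stuck-at-1, G4 stuck-at-1, G5 stuck-at-0, G6 stuck-at-1} — 6 in all.

6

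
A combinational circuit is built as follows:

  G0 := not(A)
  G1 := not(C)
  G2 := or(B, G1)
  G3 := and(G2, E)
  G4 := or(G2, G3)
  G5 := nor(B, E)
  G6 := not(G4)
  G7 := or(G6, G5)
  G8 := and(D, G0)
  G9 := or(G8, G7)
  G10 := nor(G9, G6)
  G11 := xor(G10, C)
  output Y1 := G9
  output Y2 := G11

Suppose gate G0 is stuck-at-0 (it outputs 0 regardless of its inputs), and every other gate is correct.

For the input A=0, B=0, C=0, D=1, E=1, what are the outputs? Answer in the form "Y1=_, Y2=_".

Y1=0, Y2=1

Propagate with G0 forced: G0=0 [stuck-at-0], G1=1, G2=1, G3=1, G4=1, G5=0, G6=0, G7=0, G8=0, G9=0, G10=1, G11=1.
So the outputs are Y1=0, Y2=1. (Without the fault they would be Y1=1, Y2=0.)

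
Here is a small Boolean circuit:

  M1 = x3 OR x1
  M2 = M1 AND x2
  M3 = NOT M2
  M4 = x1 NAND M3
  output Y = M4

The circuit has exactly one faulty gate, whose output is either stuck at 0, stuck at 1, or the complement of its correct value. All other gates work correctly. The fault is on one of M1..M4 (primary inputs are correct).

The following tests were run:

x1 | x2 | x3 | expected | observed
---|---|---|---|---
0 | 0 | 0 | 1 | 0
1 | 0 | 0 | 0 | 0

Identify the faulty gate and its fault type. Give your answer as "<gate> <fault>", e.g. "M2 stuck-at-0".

M4 stuck-at-0

Fault-free values for test 1 (x1=0, x2=0, x3=0): M1=0, M2=0, M3=1, M4=1, giving Y=1. Observed 0.
Test 1: faults giving observed 0 are {M4 stuck-at-0, M4 inverted output}.
Test 2 (x1=1, x2=0, x3=0): fault-free M1=1, M2=0, M3=1, M4=0 → 0; observed 0. Eliminates M4 inverted output.
Only M4 stuck-at-0 is consistent with every test.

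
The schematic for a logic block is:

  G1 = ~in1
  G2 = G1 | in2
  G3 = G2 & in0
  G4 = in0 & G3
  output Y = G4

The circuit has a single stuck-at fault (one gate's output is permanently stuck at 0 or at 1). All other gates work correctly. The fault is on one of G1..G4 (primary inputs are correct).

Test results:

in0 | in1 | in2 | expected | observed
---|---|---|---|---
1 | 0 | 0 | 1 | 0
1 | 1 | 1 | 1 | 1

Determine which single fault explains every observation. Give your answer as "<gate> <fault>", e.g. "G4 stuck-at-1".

Fault-free values for test 1 (in0=1, in1=0, in2=0): G1=1, G2=1, G3=1, G4=1, giving Y=1. Observed 0.
Test 1: faults giving observed 0 are {G1 stuck-at-0, G2 stuck-at-0, G3 stuck-at-0, G4 stuck-at-0}.
Test 2 (in0=1, in1=1, in2=1): fault-free G1=0, G2=1, G3=1, G4=1 → 1; observed 1. Eliminates G2 stuck-at-0, G3 stuck-at-0, G4 stuck-at-0.
Only G1 stuck-at-0 is consistent with every test.

G1 stuck-at-0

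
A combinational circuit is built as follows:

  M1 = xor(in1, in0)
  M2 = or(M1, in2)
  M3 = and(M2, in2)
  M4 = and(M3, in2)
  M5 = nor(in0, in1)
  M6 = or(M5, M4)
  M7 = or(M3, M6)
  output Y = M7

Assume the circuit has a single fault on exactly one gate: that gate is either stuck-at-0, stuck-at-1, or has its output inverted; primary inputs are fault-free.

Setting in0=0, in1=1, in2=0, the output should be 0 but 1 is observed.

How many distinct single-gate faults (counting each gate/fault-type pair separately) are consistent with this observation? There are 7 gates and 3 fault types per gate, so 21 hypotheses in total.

Fault-free: M1=1, M2=1, M3=0, M4=0, M5=0, M6=0, M7=0 → 0. Observed 1.
  M1: none of the 3 fault types match ✗
  M2: none of the 3 fault types match ✗
  M3: stuck-at-1, inverted output ✓; others ✗
  M4: stuck-at-1, inverted output ✓; others ✗
  M5: stuck-at-1, inverted output ✓; others ✗
  M6: stuck-at-1, inverted output ✓; others ✗
  M7: stuck-at-1, inverted output ✓; others ✗
Consistent faults: {M3 stuck-at-1, M3 inverted output, M4 stuck-at-1, M4 inverted output, M5 stuck-at-1, M5 inverted output, M6 stuck-at-1, M6 inverted output, M7 stuck-at-1, M7 inverted output} — 10 in all.

10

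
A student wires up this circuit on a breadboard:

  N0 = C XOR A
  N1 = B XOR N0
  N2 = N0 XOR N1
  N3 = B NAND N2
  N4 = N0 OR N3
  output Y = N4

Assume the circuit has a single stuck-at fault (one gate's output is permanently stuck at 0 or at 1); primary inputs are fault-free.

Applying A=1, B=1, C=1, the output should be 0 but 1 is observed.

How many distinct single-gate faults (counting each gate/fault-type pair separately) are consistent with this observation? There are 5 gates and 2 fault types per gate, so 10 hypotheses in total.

Fault-free: N0=0, N1=1, N2=1, N3=0, N4=0 → 0. Observed 1.
  N0 stuck-at-0: output 0 ✗
  N0 stuck-at-1: output 1 ✓
  N1 stuck-at-0: output 1 ✓
  N1 stuck-at-1: output 0 ✗
  N2 stuck-at-0: output 1 ✓
  N2 stuck-at-1: output 0 ✗
  N3 stuck-at-0: output 0 ✗
  N3 stuck-at-1: output 1 ✓
  N4 stuck-at-0: output 0 ✗
  N4 stuck-at-1: output 1 ✓
Consistent faults: {N0 stuck-at-1, N1 stuck-at-0, N2 stuck-at-0, N3 stuck-at-1, N4 stuck-at-1} — 5 in all.

5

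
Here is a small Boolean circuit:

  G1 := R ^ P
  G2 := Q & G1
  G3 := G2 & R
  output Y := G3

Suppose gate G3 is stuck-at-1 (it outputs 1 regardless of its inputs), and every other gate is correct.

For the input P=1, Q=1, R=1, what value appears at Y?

1

Propagate with G3 forced: G1=0, G2=0, G3=1 [stuck-at-1].
So Y = 1. (Without the fault it would be 0.)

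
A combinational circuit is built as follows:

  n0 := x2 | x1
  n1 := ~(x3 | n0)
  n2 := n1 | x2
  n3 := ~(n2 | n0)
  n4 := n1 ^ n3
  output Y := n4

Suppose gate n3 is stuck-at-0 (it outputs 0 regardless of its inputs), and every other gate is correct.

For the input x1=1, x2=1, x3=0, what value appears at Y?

0

Propagate with n3 forced: n0=1, n1=0, n2=1, n3=0 [stuck-at-0], n4=0.
So Y = 0. (Same as the fault-free value — the fault is masked on this input.)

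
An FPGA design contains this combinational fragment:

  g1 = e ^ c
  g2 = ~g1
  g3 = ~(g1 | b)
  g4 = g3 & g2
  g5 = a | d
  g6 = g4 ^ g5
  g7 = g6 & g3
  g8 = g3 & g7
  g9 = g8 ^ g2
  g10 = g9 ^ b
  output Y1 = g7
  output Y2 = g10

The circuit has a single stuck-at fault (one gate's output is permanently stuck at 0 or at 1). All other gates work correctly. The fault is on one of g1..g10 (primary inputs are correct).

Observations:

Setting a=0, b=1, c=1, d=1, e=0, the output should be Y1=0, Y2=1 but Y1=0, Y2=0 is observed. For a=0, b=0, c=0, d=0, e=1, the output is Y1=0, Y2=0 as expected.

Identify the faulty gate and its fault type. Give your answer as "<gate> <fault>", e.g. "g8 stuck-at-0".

g10 stuck-at-0

Fault-free values for test 1 (a=0, b=1, c=1, d=1, e=0): g1=1, g2=0, g3=0, g4=0, g5=1, g6=1, g7=0, g8=0, g9=0, g10=1, giving Y1=0, Y2=1. Observed Y1=0, Y2=0.
Test 1: faults giving observed Y1=0, Y2=0 are {g1 stuck-at-0, g2 stuck-at-1, g8 stuck-at-1, g9 stuck-at-1, g10 stuck-at-0}.
Test 2 (a=0, b=0, c=0, d=0, e=1): fault-free g1=1, g2=0, g3=0, g4=0, g5=0, g6=0, g7=0, g8=0, g9=0, g10=0 → Y1=0, Y2=0; observed Y1=0, Y2=0. Eliminates g1 stuck-at-0, g2 stuck-at-1, g8 stuck-at-1, g9 stuck-at-1.
Only g10 stuck-at-0 is consistent with every test.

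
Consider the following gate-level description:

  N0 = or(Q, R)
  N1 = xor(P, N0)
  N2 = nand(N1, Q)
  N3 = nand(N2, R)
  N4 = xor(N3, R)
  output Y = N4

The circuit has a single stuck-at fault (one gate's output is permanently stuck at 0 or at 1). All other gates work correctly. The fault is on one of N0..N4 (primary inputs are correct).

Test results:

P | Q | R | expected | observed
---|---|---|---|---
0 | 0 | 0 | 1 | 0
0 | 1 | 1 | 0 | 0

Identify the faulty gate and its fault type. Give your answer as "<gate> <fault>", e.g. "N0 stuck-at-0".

Fault-free values for test 1 (P=0, Q=0, R=0): N0=0, N1=0, N2=1, N3=1, N4=1, giving Y=1. Observed 0.
Test 1: faults giving observed 0 are {N3 stuck-at-0, N4 stuck-at-0}.
Test 2 (P=0, Q=1, R=1): fault-free N0=1, N1=1, N2=0, N3=1, N4=0 → 0; observed 0. Eliminates N3 stuck-at-0.
Only N4 stuck-at-0 is consistent with every test.

N4 stuck-at-0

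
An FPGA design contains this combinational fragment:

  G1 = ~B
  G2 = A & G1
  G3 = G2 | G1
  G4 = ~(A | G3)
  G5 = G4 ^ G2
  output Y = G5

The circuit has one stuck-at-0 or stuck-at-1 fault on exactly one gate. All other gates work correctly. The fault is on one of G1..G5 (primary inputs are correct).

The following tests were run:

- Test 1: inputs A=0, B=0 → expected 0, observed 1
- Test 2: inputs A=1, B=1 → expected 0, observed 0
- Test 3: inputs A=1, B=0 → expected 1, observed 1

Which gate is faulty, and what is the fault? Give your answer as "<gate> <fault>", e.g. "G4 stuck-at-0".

G3 stuck-at-0

Fault-free values for test 1 (A=0, B=0): G1=1, G2=0, G3=1, G4=0, G5=0, giving Y=0. Observed 1.
Test 1: faults giving observed 1 are {G1 stuck-at-0, G2 stuck-at-1, G3 stuck-at-0, G4 stuck-at-1, G5 stuck-at-1}.
Test 2 (A=1, B=1): fault-free G1=0, G2=0, G3=0, G4=0, G5=0 → 0; observed 0. Eliminates G2 stuck-at-1, G4 stuck-at-1, G5 stuck-at-1.
Test 3 (A=1, B=0): fault-free G1=1, G2=1, G3=1, G4=0, G5=1 → 1; observed 1. Eliminates G1 stuck-at-0.
Only G3 stuck-at-0 is consistent with every test.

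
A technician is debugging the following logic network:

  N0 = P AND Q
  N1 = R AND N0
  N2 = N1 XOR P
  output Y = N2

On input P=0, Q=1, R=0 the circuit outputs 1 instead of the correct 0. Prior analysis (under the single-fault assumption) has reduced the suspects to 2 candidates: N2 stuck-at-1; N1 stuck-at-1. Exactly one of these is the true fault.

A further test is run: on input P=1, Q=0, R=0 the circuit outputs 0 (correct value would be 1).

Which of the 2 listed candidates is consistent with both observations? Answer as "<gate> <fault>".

N1 stuck-at-1

Evaluate each candidate on input P=1, Q=0, R=0:
  N2 stuck-at-1: N0=0, N1=0, N2=1 [stuck-at-1] → 1 — eliminated
  N1 stuck-at-1: N0=0, N1=1 [stuck-at-1], N2=0 → 0 — matches
Only N1 stuck-at-1 reproduces the observed 0.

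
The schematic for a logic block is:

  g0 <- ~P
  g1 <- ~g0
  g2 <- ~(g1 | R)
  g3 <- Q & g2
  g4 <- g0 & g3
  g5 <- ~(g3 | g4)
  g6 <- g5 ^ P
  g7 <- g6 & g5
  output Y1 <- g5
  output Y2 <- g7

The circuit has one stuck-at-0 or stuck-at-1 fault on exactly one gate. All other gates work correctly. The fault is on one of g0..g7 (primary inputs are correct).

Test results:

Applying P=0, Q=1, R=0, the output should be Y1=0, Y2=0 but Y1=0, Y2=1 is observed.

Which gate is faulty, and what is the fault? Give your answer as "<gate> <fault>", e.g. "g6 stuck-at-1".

g7 stuck-at-1

Fault-free values for test 1 (P=0, Q=1, R=0): g0=1, g1=0, g2=1, g3=1, g4=1, g5=0, g6=0, g7=0, giving Y1=0, Y2=0. Observed Y1=0, Y2=1.
Test 1: faults giving observed Y1=0, Y2=1 are {g7 stuck-at-1}.
Only g7 stuck-at-1 is consistent with every test.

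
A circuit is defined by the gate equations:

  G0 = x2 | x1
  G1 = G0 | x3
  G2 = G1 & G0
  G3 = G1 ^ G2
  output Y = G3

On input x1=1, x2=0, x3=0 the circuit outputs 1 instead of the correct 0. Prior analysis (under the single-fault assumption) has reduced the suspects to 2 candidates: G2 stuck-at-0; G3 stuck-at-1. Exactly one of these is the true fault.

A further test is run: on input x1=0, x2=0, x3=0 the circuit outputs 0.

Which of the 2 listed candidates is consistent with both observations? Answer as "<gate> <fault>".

Evaluate each candidate on input x1=0, x2=0, x3=0:
  G2 stuck-at-0: G0=0, G1=0, G2=0 [stuck-at-0], G3=0 → 0 — matches
  G3 stuck-at-1: G0=0, G1=0, G2=0, G3=1 [stuck-at-1] → 1 — eliminated
Only G2 stuck-at-0 reproduces the observed 0.

G2 stuck-at-0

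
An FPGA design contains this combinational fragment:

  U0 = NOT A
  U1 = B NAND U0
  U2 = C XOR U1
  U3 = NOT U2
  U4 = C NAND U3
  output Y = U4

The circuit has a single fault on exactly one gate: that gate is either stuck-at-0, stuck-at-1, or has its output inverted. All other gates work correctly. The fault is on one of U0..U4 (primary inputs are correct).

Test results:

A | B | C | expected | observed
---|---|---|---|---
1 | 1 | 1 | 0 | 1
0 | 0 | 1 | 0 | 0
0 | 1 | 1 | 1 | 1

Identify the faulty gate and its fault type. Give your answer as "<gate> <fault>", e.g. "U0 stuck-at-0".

Fault-free values for test 1 (A=1, B=1, C=1): U0=0, U1=1, U2=0, U3=1, U4=0, giving Y=0. Observed 1.
Test 1: faults giving observed 1 are {U0 stuck-at-1, U0 inverted output, U1 stuck-at-0, U1 inverted output, U2 stuck-at-1, U2 inverted output, U3 stuck-at-0, U3 inverted output, U4 stuck-at-1, U4 inverted output}.
Test 2 (A=0, B=0, C=1): fault-free U0=1, U1=1, U2=0, U3=1, U4=0 → 0; observed 0. Eliminates U1 stuck-at-0, U1 inverted output, U2 stuck-at-1, U2 inverted output, U3 stuck-at-0, U3 inverted output, U4 stuck-at-1, U4 inverted output.
Test 3 (A=0, B=1, C=1): fault-free U0=1, U1=0, U2=1, U3=0, U4=1 → 1; observed 1. Eliminates U0 inverted output.
Only U0 stuck-at-1 is consistent with every test.

U0 stuck-at-1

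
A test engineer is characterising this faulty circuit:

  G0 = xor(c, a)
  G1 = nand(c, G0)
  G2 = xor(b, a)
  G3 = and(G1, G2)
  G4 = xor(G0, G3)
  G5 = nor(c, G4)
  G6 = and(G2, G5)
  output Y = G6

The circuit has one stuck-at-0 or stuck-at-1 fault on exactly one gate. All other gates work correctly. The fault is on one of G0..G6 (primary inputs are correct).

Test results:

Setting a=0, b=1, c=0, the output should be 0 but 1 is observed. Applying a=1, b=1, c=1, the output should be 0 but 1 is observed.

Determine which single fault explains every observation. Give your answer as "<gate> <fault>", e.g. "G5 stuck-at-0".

Fault-free values for test 1 (a=0, b=1, c=0): G0=0, G1=1, G2=1, G3=1, G4=1, G5=0, G6=0, giving Y=0. Observed 1.
Test 1: faults giving observed 1 are {G0 stuck-at-1, G1 stuck-at-0, G3 stuck-at-0, G4 stuck-at-0, G5 stuck-at-1, G6 stuck-at-1}.
Test 2 (a=1, b=1, c=1): fault-free G0=0, G1=1, G2=0, G3=0, G4=0, G5=0, G6=0 → 0; observed 1. Eliminates G0 stuck-at-1, G1 stuck-at-0, G3 stuck-at-0, G4 stuck-at-0, G5 stuck-at-1.
Only G6 stuck-at-1 is consistent with every test.

G6 stuck-at-1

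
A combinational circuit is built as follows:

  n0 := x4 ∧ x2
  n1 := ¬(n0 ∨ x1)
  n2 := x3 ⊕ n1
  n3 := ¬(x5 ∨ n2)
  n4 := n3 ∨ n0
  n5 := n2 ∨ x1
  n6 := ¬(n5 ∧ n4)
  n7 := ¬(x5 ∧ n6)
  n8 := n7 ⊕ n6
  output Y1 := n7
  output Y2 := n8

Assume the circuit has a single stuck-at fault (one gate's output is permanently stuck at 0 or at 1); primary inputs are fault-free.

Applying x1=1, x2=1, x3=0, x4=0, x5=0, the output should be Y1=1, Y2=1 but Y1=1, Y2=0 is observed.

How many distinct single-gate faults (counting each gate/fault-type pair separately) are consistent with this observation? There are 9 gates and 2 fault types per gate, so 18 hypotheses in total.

7

Fault-free: n0=0, n1=0, n2=0, n3=1, n4=1, n5=1, n6=0, n7=1, n8=1 → Y1=1, Y2=1. Observed Y1=1, Y2=0.
  n0: none of the 2 fault types match ✗
  n1: stuck-at-1 ✓; others ✗
  n2: stuck-at-1 ✓; others ✗
  n3: stuck-at-0 ✓; others ✗
  n4: stuck-at-0 ✓; others ✗
  n5: stuck-at-0 ✓; others ✗
  n6: stuck-at-1 ✓; others ✗
  n7: none of the 2 fault types match ✗
  n8: stuck-at-0 ✓; others ✗
Consistent faults: {n1 stuck-at-1, n2 stuck-at-1, n3 stuck-at-0, n4 stuck-at-0, n5 stuck-at-0, n6 stuck-at-1, n8 stuck-at-0} — 7 in all.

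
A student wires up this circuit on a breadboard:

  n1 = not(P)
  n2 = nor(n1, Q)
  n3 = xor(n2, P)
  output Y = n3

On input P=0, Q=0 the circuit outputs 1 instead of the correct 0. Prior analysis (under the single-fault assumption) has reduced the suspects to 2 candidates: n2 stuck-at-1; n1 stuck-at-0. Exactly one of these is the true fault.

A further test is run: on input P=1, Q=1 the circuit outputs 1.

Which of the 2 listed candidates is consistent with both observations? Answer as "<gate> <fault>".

Evaluate each candidate on input P=1, Q=1:
  n2 stuck-at-1: n1=0, n2=1 [stuck-at-1], n3=0 → 0 — eliminated
  n1 stuck-at-0: n1=0 [stuck-at-0], n2=0, n3=1 → 1 — matches
Only n1 stuck-at-0 reproduces the observed 1.

n1 stuck-at-0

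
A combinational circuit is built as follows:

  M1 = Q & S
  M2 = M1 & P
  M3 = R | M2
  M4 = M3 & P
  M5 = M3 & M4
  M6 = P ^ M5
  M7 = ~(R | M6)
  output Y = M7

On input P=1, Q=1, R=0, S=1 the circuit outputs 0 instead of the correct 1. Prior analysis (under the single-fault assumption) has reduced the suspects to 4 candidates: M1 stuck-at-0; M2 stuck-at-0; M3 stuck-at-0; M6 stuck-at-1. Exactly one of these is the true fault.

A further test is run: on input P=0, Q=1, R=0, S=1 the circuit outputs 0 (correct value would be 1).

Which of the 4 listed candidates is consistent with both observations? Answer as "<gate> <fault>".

Evaluate each candidate on input P=0, Q=1, R=0, S=1:
  M1 stuck-at-0: M1=0 [stuck-at-0], M2=0, M3=0, M4=0, M5=0, M6=0, M7=1 → 1 — eliminated
  M2 stuck-at-0: M1=1, M2=0 [stuck-at-0], M3=0, M4=0, M5=0, M6=0, M7=1 → 1 — eliminated
  M3 stuck-at-0: M1=1, M2=0, M3=0 [stuck-at-0], M4=0, M5=0, M6=0, M7=1 → 1 — eliminated
  M6 stuck-at-1: M1=1, M2=0, M3=0, M4=0, M5=0, M6=1 [stuck-at-1], M7=0 → 0 — matches
Only M6 stuck-at-1 reproduces the observed 0.

M6 stuck-at-1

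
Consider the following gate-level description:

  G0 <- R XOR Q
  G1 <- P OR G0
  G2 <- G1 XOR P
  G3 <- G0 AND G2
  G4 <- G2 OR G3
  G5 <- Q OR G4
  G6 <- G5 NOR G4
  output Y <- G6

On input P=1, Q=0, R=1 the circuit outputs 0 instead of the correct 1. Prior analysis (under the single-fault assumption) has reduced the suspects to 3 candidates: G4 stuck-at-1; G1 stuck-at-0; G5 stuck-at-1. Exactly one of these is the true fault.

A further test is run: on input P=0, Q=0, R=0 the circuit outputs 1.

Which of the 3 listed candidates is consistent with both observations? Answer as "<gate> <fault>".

Evaluate each candidate on input P=0, Q=0, R=0:
  G4 stuck-at-1: G0=0, G1=0, G2=0, G3=0, G4=1 [stuck-at-1], G5=1, G6=0 → 0 — eliminated
  G1 stuck-at-0: G0=0, G1=0 [stuck-at-0], G2=0, G3=0, G4=0, G5=0, G6=1 → 1 — matches
  G5 stuck-at-1: G0=0, G1=0, G2=0, G3=0, G4=0, G5=1 [stuck-at-1], G6=0 → 0 — eliminated
Only G1 stuck-at-0 reproduces the observed 1.

G1 stuck-at-0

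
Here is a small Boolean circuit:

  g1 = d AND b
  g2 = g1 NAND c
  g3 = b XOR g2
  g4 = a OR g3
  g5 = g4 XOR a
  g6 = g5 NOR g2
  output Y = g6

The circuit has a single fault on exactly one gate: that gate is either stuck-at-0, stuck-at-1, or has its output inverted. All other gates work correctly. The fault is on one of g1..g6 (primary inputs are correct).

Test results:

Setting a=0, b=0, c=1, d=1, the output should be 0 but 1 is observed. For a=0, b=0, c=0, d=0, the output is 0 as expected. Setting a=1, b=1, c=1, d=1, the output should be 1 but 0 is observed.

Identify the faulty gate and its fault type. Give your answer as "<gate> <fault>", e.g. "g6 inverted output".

g1 inverted output

Fault-free values for test 1 (a=0, b=0, c=1, d=1): g1=0, g2=1, g3=1, g4=1, g5=1, g6=0, giving Y=0. Observed 1.
Test 1: faults giving observed 1 are {g1 stuck-at-1, g1 inverted output, g2 stuck-at-0, g2 inverted output, g6 stuck-at-1, g6 inverted output}.
Test 2 (a=0, b=0, c=0, d=0): fault-free g1=0, g2=1, g3=1, g4=1, g5=1, g6=0 → 0; observed 0. Eliminates g2 stuck-at-0, g2 inverted output, g6 stuck-at-1, g6 inverted output.
Test 3 (a=1, b=1, c=1, d=1): fault-free g1=1, g2=0, g3=1, g4=1, g5=0, g6=1 → 1; observed 0. Eliminates g1 stuck-at-1.
Only g1 inverted output is consistent with every test.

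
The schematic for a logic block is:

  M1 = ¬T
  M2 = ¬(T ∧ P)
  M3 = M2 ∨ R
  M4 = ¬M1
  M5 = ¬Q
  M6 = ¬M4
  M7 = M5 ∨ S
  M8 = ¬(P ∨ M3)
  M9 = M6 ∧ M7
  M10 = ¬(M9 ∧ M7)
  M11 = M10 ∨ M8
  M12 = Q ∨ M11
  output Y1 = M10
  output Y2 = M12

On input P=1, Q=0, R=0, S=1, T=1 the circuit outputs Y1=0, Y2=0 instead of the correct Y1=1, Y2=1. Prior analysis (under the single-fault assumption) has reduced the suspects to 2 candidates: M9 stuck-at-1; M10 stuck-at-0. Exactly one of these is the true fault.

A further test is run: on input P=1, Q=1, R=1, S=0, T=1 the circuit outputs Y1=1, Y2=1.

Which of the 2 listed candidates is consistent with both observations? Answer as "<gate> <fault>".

Evaluate each candidate on input P=1, Q=1, R=1, S=0, T=1:
  M9 stuck-at-1: M1=0, M2=0, M3=1, M4=1, M5=0, M6=0, M7=0, M8=0, M9=1 [stuck-at-1], M10=1, M11=1, M12=1 → Y1=1, Y2=1 — matches
  M10 stuck-at-0: M1=0, M2=0, M3=1, M4=1, M5=0, M6=0, M7=0, M8=0, M9=0, M10=0 [stuck-at-0], M11=0, M12=1 → Y1=0, Y2=1 — eliminated
Only M9 stuck-at-1 reproduces the observed Y1=1, Y2=1.

M9 stuck-at-1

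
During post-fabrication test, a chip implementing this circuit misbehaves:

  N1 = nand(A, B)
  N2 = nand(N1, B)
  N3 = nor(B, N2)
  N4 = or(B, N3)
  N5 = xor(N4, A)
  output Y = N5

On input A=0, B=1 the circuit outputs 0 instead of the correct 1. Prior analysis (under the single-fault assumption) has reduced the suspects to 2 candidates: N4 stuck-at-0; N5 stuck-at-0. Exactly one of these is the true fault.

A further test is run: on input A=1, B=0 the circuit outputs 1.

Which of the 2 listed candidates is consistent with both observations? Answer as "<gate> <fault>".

Evaluate each candidate on input A=1, B=0:
  N4 stuck-at-0: N1=1, N2=1, N3=0, N4=0 [stuck-at-0], N5=1 → 1 — matches
  N5 stuck-at-0: N1=1, N2=1, N3=0, N4=0, N5=0 [stuck-at-0] → 0 — eliminated
Only N4 stuck-at-0 reproduces the observed 1.

N4 stuck-at-0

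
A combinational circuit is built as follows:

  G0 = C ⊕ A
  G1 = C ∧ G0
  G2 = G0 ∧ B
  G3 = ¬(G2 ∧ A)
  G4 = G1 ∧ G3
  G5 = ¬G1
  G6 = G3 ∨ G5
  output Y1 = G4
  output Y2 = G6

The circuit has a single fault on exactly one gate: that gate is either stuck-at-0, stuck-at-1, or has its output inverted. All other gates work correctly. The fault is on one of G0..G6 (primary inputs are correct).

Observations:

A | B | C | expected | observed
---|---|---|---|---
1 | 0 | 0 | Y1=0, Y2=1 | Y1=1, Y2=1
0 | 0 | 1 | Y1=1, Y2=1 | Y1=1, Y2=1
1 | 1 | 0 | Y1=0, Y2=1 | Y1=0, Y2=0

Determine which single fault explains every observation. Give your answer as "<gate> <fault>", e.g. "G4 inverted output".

Fault-free values for test 1 (A=1, B=0, C=0): G0=1, G1=0, G2=0, G3=1, G4=0, G5=1, G6=1, giving Y1=0, Y2=1. Observed Y1=1, Y2=1.
Test 1: faults giving observed Y1=1, Y2=1 are {G1 stuck-at-1, G1 inverted output, G4 stuck-at-1, G4 inverted output}.
Test 2 (A=0, B=0, C=1): fault-free G0=1, G1=1, G2=0, G3=1, G4=1, G5=0, G6=1 → Y1=1, Y2=1; observed Y1=1, Y2=1. Eliminates G1 inverted output, G4 inverted output.
Test 3 (A=1, B=1, C=0): fault-free G0=1, G1=0, G2=1, G3=0, G4=0, G5=1, G6=1 → Y1=0, Y2=1; observed Y1=0, Y2=0. Eliminates G4 stuck-at-1.
Only G1 stuck-at-1 is consistent with every test.

G1 stuck-at-1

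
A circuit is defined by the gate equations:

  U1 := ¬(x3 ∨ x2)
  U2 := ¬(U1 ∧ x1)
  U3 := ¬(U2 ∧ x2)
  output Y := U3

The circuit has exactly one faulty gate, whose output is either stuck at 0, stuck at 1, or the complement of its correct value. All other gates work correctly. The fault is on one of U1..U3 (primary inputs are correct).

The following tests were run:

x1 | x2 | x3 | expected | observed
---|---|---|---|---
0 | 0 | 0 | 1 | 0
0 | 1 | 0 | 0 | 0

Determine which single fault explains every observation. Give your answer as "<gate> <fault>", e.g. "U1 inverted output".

U3 stuck-at-0

Fault-free values for test 1 (x1=0, x2=0, x3=0): U1=1, U2=1, U3=1, giving Y=1. Observed 0.
Test 1: faults giving observed 0 are {U3 stuck-at-0, U3 inverted output}.
Test 2 (x1=0, x2=1, x3=0): fault-free U1=0, U2=1, U3=0 → 0; observed 0. Eliminates U3 inverted output.
Only U3 stuck-at-0 is consistent with every test.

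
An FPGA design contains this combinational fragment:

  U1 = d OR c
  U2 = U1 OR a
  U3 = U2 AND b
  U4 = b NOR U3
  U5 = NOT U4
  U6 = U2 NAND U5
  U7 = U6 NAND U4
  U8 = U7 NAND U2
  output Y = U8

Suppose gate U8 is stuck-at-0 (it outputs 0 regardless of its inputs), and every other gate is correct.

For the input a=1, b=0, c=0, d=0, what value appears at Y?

0

Propagate with U8 forced: U1=0, U2=1, U3=0, U4=1, U5=0, U6=1, U7=0, U8=0 [stuck-at-0].
So Y = 0. (Without the fault it would be 1.)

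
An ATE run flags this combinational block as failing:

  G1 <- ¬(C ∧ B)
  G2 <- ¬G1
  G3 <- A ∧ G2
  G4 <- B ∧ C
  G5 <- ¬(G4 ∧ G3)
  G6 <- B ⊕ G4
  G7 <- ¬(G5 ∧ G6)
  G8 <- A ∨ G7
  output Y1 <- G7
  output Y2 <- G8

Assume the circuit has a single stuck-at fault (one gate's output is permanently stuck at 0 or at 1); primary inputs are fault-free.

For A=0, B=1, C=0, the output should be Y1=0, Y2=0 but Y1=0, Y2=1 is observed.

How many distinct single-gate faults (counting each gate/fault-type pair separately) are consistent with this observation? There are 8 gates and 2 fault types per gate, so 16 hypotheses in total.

Fault-free: G1=1, G2=0, G3=0, G4=0, G5=1, G6=1, G7=0, G8=0 → Y1=0, Y2=0. Observed Y1=0, Y2=1.
  G1: none of the 2 fault types match ✗
  G2: none of the 2 fault types match ✗
  G3: none of the 2 fault types match ✗
  G4: none of the 2 fault types match ✗
  G5: none of the 2 fault types match ✗
  G6: none of the 2 fault types match ✗
  G7: none of the 2 fault types match ✗
  G8: stuck-at-1 ✓; others ✗
Consistent faults: {G8 stuck-at-1} — 1 in all.

1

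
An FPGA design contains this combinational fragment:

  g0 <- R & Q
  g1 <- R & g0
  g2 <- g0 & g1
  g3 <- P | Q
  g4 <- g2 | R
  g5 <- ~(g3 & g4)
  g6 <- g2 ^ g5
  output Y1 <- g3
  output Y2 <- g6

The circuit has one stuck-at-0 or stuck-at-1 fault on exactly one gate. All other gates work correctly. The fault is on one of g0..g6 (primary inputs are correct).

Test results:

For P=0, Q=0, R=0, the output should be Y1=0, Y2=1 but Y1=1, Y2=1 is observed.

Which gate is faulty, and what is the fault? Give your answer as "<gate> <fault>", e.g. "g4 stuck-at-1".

Fault-free values for test 1 (P=0, Q=0, R=0): g0=0, g1=0, g2=0, g3=0, g4=0, g5=1, g6=1, giving Y1=0, Y2=1. Observed Y1=1, Y2=1.
Test 1: faults giving observed Y1=1, Y2=1 are {g3 stuck-at-1}.
Only g3 stuck-at-1 is consistent with every test.

g3 stuck-at-1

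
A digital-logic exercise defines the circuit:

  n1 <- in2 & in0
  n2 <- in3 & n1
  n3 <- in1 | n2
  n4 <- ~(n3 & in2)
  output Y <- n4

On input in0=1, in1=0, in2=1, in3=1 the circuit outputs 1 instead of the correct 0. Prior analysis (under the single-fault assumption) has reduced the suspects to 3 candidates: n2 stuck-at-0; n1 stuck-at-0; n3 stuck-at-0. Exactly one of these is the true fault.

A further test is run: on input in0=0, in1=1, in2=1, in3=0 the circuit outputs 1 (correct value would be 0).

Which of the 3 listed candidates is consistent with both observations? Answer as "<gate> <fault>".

n3 stuck-at-0

Evaluate each candidate on input in0=0, in1=1, in2=1, in3=0:
  n2 stuck-at-0: n1=0, n2=0 [stuck-at-0], n3=1, n4=0 → 0 — eliminated
  n1 stuck-at-0: n1=0 [stuck-at-0], n2=0, n3=1, n4=0 → 0 — eliminated
  n3 stuck-at-0: n1=0, n2=0, n3=0 [stuck-at-0], n4=1 → 1 — matches
Only n3 stuck-at-0 reproduces the observed 1.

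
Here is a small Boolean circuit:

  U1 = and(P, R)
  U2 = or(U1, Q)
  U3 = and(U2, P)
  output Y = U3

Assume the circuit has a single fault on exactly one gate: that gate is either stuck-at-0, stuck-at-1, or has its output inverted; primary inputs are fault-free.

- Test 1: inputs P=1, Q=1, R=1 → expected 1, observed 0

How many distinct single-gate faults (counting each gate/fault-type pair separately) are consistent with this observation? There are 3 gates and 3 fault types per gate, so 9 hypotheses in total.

4

Fault-free: U1=1, U2=1, U3=1 → 1. Observed 0.
  U1 stuck-at-0: output 1 ✗
  U1 stuck-at-1: output 1 ✗
  U1 inverted output: output 1 ✗
  U2 stuck-at-0: output 0 ✓
  U2 stuck-at-1: output 1 ✗
  U2 inverted output: output 0 ✓
  U3 stuck-at-0: output 0 ✓
  U3 stuck-at-1: output 1 ✗
  U3 inverted output: output 0 ✓
Consistent faults: {U2 stuck-at-0, U2 inverted output, U3 stuck-at-0, U3 inverted output} — 4 in all.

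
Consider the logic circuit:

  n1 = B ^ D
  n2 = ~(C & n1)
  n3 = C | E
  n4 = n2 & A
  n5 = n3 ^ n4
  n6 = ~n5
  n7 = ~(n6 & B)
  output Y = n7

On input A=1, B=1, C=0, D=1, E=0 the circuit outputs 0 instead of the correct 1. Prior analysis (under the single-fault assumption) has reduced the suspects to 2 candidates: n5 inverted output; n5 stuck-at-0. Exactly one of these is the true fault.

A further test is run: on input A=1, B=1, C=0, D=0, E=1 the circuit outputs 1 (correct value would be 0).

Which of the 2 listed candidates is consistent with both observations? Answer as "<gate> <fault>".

Evaluate each candidate on input A=1, B=1, C=0, D=0, E=1:
  n5 inverted output: n1=1, n2=1, n3=1, n4=1, n5=1 [inverted output], n6=0, n7=1 → 1 — matches
  n5 stuck-at-0: n1=1, n2=1, n3=1, n4=1, n5=0 [stuck-at-0], n6=1, n7=0 → 0 — eliminated
Only n5 inverted output reproduces the observed 1.

n5 inverted output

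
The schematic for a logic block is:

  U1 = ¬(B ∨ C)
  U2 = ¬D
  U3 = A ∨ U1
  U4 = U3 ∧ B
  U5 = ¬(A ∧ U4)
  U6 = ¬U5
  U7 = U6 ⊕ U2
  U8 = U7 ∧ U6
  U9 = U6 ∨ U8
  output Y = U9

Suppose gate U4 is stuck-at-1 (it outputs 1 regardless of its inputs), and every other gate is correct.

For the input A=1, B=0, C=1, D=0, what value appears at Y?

1

Propagate with U4 forced: U1=0, U2=1, U3=1, U4=1 [stuck-at-1], U5=0, U6=1, U7=0, U8=0, U9=1.
So Y = 1. (Without the fault it would be 0.)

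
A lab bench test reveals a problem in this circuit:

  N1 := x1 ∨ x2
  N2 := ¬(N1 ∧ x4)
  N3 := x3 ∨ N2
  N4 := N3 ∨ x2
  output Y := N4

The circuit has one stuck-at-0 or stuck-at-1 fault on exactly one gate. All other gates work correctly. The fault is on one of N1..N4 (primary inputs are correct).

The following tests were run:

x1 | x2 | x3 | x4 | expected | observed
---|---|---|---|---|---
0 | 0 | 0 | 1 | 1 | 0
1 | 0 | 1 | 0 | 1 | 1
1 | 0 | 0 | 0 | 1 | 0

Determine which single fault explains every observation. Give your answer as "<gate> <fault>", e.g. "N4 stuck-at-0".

N2 stuck-at-0

Fault-free values for test 1 (x1=0, x2=0, x3=0, x4=1): N1=0, N2=1, N3=1, N4=1, giving Y=1. Observed 0.
Test 1: faults giving observed 0 are {N1 stuck-at-1, N2 stuck-at-0, N3 stuck-at-0, N4 stuck-at-0}.
Test 2 (x1=1, x2=0, x3=1, x4=0): fault-free N1=1, N2=1, N3=1, N4=1 → 1; observed 1. Eliminates N3 stuck-at-0, N4 stuck-at-0.
Test 3 (x1=1, x2=0, x3=0, x4=0): fault-free N1=1, N2=1, N3=1, N4=1 → 1; observed 0. Eliminates N1 stuck-at-1.
Only N2 stuck-at-0 is consistent with every test.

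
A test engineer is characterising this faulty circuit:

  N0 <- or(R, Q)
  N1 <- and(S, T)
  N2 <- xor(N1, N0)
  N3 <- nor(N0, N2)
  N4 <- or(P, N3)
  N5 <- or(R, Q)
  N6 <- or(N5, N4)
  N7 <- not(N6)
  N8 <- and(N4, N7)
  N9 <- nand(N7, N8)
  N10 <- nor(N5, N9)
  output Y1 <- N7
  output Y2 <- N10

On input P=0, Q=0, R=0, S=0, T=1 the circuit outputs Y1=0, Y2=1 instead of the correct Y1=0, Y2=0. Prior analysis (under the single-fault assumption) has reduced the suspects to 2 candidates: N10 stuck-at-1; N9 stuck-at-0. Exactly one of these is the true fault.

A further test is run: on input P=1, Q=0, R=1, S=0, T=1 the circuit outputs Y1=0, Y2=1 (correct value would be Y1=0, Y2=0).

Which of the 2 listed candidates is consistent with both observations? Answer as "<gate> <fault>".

Evaluate each candidate on input P=1, Q=0, R=1, S=0, T=1:
  N10 stuck-at-1: N0=1, N1=0, N2=1, N3=0, N4=1, N5=1, N6=1, N7=0, N8=0, N9=1, N10=1 [stuck-at-1] → Y1=0, Y2=1 — matches
  N9 stuck-at-0: N0=1, N1=0, N2=1, N3=0, N4=1, N5=1, N6=1, N7=0, N8=0, N9=0 [stuck-at-0], N10=0 → Y1=0, Y2=0 — eliminated
Only N10 stuck-at-1 reproduces the observed Y1=0, Y2=1.

N10 stuck-at-1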